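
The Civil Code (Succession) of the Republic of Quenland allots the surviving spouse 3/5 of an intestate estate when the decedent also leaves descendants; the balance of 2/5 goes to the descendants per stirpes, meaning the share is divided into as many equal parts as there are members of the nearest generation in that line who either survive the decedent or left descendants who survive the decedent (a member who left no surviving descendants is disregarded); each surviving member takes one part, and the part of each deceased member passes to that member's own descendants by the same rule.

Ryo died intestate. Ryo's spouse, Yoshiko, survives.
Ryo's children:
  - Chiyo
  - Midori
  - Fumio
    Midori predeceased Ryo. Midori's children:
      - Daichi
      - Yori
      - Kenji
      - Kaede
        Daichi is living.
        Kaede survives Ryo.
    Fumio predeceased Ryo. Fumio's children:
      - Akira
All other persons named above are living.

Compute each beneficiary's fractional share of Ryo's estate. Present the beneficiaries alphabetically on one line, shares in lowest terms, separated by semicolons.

Akira 2/15; Chiyo 2/15; Daichi 1/30; Kaede 1/30; Kenji 1/30; Yori 1/30; Yoshiko 3/5

Yoshiko, as surviving spouse, takes 3/5.
The remaining 2/5 passes to Ryo's descendants per stirpes.
The 2/5 is divided into 3 equal shares of 2/15 among Chiyo, Midori, Fumio.
Chiyo is living and takes 2/15.
Midori predeceased; the 2/15 allotted to Midori's branch passes to Midori's issue by representation.
The 2/15 is divided into 4 equal shares of 1/30 among Daichi, Yori, Kenji, Kaede.
Daichi is living and takes 1/30.
Yori is living and takes 1/30.
Kenji is living and takes 1/30.
Kaede is living and takes 1/30.
Fumio predeceased; the 2/15 allotted to Fumio's branch passes to Fumio's issue by representation.
Akira is the sole taker at this level and receives the full 2/15.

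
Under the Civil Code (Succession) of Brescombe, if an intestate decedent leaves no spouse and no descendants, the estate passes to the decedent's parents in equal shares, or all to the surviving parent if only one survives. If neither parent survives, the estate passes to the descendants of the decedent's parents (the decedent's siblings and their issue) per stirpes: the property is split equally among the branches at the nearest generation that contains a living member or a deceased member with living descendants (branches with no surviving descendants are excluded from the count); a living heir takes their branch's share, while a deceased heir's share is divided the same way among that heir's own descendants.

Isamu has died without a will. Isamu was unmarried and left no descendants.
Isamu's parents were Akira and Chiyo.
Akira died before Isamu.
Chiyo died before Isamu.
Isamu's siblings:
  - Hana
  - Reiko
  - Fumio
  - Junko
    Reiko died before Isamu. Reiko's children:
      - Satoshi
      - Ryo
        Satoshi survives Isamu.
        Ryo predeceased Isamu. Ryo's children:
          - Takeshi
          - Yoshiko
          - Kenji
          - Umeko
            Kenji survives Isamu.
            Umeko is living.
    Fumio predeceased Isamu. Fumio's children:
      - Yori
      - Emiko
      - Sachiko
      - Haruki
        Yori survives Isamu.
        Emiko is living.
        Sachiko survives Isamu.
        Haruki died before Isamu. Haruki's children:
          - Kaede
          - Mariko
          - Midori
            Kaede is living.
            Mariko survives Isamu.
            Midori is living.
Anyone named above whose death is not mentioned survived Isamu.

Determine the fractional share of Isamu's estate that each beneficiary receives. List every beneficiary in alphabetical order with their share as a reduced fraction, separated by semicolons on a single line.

Emiko 1/16; Hana 1/4; Junko 1/4; Kaede 1/48; Kenji 1/32; Mariko 1/48; Midori 1/48; Sachiko 1/16; Satoshi 1/8; Takeshi 1/32; Umeko 1/32; Yori 1/16; Yoshiko 1/32

Neither parent survives and there are no descendants, so the estate passes to Isamu's siblings and their issue per stirpes.
The estate is divided into 4 equal shares of 1/4 among Hana, Reiko, Fumio, Junko.
Hana is living and takes 1/4.
Reiko predeceased; the 1/4 allotted to Reiko's branch passes to Reiko's issue by representation.
The 1/4 is divided into 2 equal shares of 1/8 among Satoshi, Ryo.
Satoshi is living and takes 1/8.
Ryo predeceased; the 1/8 allotted to Ryo's branch passes to Ryo's issue by representation.
The 1/8 is divided into 4 equal shares of 1/32 among Takeshi, Yoshiko, Kenji, Umeko.
Takeshi is living and takes 1/32.
Yoshiko is living and takes 1/32.
Kenji is living and takes 1/32.
Umeko is living and takes 1/32.
Fumio predeceased; the 1/4 allotted to Fumio's branch passes to Fumio's issue by representation.
The 1/4 is divided into 4 equal shares of 1/16 among Yori, Emiko, Sachiko, Haruki.
Yori is living and takes 1/16.
Emiko is living and takes 1/16.
Sachiko is living and takes 1/16.
Haruki predeceased; the 1/16 allotted to Haruki's branch passes to Haruki's issue by representation.
The 1/16 is divided into 3 equal shares of 1/48 among Kaede, Mariko, Midori.
Kaede is living and takes 1/48.
Mariko is living and takes 1/48.
Midori is living and takes 1/48.
Junko is living and takes 1/4.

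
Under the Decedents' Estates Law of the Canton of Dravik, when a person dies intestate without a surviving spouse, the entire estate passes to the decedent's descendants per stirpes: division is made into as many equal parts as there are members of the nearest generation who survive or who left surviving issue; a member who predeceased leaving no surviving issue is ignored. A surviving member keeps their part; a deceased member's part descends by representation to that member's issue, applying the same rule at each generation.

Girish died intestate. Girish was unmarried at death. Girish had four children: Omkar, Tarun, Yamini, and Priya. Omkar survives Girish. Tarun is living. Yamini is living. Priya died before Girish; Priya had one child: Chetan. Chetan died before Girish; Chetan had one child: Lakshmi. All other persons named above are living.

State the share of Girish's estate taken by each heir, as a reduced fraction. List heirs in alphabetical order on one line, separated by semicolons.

Lakshmi 1/4; Omkar 1/4; Tarun 1/4; Yamini 1/4

There is no surviving spouse, so the entire estate passes to Girish's descendants per stirpes.
The estate is divided into 4 equal shares of 1/4 among Omkar, Tarun, Yamini, Priya.
Omkar is living and takes 1/4.
Tarun is living and takes 1/4.
Yamini is living and takes 1/4.
Priya predeceased; the 1/4 allotted to Priya's branch passes to Priya's issue by representation.
Chetan's line is the sole branch at this level, so the full 1/4 passes to Chetan's issue by representation.
Lakshmi is the sole taker at this level and receives the full 1/4.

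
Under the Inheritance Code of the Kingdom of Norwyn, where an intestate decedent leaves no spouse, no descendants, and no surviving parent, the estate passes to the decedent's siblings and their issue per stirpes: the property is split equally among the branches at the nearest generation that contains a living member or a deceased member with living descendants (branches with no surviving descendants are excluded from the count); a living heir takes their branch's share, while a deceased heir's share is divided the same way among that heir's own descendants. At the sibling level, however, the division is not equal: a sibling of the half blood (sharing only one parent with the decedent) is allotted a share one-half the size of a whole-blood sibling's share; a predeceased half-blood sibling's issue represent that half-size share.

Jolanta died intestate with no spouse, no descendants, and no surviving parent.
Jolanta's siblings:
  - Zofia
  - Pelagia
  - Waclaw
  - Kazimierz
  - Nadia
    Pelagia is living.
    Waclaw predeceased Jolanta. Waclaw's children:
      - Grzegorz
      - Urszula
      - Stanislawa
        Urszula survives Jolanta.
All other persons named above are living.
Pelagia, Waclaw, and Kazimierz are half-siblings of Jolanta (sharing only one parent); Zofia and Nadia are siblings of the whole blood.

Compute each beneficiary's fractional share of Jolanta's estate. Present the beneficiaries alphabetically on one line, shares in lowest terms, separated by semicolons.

Grzegorz 1/21; Kazimierz 1/7; Nadia 2/7; Pelagia 1/7; Stanislawa 1/21; Urszula 1/21; Zofia 2/7

No spouse, descendants, or parent survives, so the estate passes to Jolanta's siblings per stirpes.
Half-blood siblings count for one-half the weight of whole-blood siblings at the initial division.
Dividing 1 in proportion to weights (total weight 7/2): Zofia (weight 1) → 2/7; Pelagia (weight 1/2) → 1/7; Waclaw (weight 1/2) → 1/7; Kazimierz (weight 1/2) → 1/7; Nadia (weight 1) → 2/7.
Zofia is living and takes 2/7.
Pelagia is living and takes 1/7.
Waclaw predeceased; the 1/7 allotted to Waclaw's branch passes to Waclaw's issue by representation.
The 1/7 is divided into 3 equal shares of 1/21 among Grzegorz, Urszula, Stanislawa.
Grzegorz is living and takes 1/21.
Urszula is living and takes 1/21.
Stanislawa is living and takes 1/21.
Kazimierz is living and takes 1/7.
Nadia is living and takes 2/7.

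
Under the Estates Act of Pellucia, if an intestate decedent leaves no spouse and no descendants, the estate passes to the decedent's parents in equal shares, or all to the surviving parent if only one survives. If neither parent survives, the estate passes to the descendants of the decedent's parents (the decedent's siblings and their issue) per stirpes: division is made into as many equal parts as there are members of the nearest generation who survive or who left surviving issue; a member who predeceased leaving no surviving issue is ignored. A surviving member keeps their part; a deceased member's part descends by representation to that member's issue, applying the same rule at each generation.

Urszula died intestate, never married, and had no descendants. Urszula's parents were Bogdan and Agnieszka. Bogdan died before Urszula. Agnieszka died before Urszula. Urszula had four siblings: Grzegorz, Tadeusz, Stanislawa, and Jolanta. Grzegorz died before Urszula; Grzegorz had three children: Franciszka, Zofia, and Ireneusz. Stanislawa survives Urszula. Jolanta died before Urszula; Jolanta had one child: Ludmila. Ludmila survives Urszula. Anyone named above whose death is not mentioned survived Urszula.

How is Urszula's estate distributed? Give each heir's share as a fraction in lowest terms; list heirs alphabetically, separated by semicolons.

Franciszka 1/12; Ireneusz 1/12; Ludmila 1/4; Stanislawa 1/4; Tadeusz 1/4; Zofia 1/12

Neither parent survives and there are no descendants, so the estate passes to Urszula's siblings and their issue per stirpes.
The estate is divided into 4 equal shares of 1/4 among Grzegorz, Tadeusz, Stanislawa, Jolanta.
Grzegorz predeceased; the 1/4 allotted to Grzegorz's branch passes to Grzegorz's issue by representation.
The 1/4 is divided into 3 equal shares of 1/12 among Franciszka, Zofia, Ireneusz.
Franciszka is living and takes 1/12.
Zofia is living and takes 1/12.
Ireneusz is living and takes 1/12.
Tadeusz is living and takes 1/4.
Stanislawa is living and takes 1/4.
Jolanta predeceased; the 1/4 allotted to Jolanta's branch passes to Jolanta's issue by representation.
Ludmila is the sole taker at this level and receives the full 1/4.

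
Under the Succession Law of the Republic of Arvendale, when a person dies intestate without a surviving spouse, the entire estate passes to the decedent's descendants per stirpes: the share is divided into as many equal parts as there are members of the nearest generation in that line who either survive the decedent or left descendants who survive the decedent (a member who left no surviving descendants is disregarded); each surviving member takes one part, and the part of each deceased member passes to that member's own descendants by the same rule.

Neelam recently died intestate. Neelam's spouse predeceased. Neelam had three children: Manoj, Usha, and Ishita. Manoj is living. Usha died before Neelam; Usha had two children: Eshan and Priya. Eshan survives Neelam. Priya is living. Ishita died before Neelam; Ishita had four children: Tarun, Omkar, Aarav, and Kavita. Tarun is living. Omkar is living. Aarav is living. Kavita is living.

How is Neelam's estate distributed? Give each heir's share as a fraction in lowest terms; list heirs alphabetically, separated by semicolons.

There is no surviving spouse, so the entire estate passes to Neelam's descendants per stirpes.
The estate is divided into 3 equal shares of 1/3 among Manoj, Usha, Ishita.
Manoj is living and takes 1/3.
Usha predeceased; the 1/3 allotted to Usha's branch passes to Usha's issue by representation.
The 1/3 is divided into 2 equal shares of 1/6 among Eshan, Priya.
Eshan is living and takes 1/6.
Priya is living and takes 1/6.
Ishita predeceased; the 1/3 allotted to Ishita's branch passes to Ishita's issue by representation.
The 1/3 is divided into 4 equal shares of 1/12 among Tarun, Omkar, Aarav, Kavita.
Tarun is living and takes 1/12.
Omkar is living and takes 1/12.
Aarav is living and takes 1/12.
Kavita is living and takes 1/12.

Aarav 1/12; Eshan 1/6; Kavita 1/12; Manoj 1/3; Omkar 1/12; Priya 1/6; Tarun 1/12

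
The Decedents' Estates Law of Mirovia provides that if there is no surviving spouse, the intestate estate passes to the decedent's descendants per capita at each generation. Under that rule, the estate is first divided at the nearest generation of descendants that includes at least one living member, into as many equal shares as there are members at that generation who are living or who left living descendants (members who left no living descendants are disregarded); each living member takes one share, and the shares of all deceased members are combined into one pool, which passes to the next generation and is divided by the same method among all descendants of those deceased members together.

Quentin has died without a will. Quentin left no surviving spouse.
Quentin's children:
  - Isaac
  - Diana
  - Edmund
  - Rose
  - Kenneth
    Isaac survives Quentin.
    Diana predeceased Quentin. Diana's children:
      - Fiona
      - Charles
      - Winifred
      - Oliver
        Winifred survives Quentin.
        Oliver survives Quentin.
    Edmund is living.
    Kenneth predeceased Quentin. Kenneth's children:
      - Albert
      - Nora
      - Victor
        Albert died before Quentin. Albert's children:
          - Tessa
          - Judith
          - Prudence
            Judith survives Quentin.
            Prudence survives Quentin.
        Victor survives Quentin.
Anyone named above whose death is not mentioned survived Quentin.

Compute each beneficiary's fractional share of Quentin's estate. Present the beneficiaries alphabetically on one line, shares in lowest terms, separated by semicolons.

Charles 2/35; Edmund 1/5; Fiona 2/35; Isaac 1/5; Judith 2/105; Nora 2/35; Oliver 2/35; Prudence 2/105; Rose 1/5; Tessa 2/105; Victor 2/35; Winifred 2/35

There is no surviving spouse, so the entire estate passes to Quentin's descendants per capita at each generation.
At generation 1 (Isaac, Diana, Edmund, Rose, Kenneth) there are 5 shares of (1)/5 = 1/5 each.
Living: Isaac, Edmund, and Rose — each takes 1/5.
Deceased: Diana and Kenneth. Their combined 2/5 is pooled and carried to generation 2.
At generation 2 (Fiona, Charles, Winifred, Oliver, Albert, Nora, Victor) there are 7 shares of (2/5)/7 = 2/35 each.
Living: Fiona, Charles, Winifred, Oliver, Nora, and Victor — each takes 2/35.
Deceased: Albert. That 2/35 share is carried to generation 3.
At generation 3 (Tessa, Judith, Prudence) there are 3 shares of (2/35)/3 = 2/105 each.
Living: Tessa, Judith, and Prudence — each takes 2/105.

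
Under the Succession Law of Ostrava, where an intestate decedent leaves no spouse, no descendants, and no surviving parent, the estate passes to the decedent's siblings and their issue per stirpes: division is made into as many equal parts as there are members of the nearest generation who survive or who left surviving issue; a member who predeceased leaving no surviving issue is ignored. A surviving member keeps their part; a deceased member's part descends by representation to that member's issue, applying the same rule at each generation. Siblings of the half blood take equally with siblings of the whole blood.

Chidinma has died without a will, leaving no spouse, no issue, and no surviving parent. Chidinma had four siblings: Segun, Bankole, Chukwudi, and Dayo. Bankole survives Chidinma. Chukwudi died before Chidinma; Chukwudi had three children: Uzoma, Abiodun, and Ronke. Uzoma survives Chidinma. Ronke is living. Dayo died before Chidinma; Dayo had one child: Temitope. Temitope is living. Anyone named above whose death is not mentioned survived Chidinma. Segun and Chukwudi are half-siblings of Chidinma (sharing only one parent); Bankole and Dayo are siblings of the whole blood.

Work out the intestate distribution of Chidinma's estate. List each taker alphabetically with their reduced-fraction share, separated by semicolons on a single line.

Abiodun 1/12; Bankole 1/4; Ronke 1/12; Segun 1/4; Temitope 1/4; Uzoma 1/12

No spouse, descendants, or parent survives, so the estate passes to Chidinma's siblings per stirpes.
Half-blood and whole-blood siblings take equally under the stated rule.
The estate is divided into 4 equal shares of 1/4 among Segun, Bankole, Chukwudi, Dayo.
Segun is living and takes 1/4.
Bankole is living and takes 1/4.
Chukwudi predeceased; the 1/4 allotted to Chukwudi's branch passes to Chukwudi's issue by representation.
The 1/4 is divided into 3 equal shares of 1/12 among Uzoma, Abiodun, Ronke.
Uzoma is living and takes 1/12.
Abiodun is living and takes 1/12.
Ronke is living and takes 1/12.
Dayo predeceased; the 1/4 allotted to Dayo's branch passes to Dayo's issue by representation.
Temitope is the sole taker at this level and receives the full 1/4.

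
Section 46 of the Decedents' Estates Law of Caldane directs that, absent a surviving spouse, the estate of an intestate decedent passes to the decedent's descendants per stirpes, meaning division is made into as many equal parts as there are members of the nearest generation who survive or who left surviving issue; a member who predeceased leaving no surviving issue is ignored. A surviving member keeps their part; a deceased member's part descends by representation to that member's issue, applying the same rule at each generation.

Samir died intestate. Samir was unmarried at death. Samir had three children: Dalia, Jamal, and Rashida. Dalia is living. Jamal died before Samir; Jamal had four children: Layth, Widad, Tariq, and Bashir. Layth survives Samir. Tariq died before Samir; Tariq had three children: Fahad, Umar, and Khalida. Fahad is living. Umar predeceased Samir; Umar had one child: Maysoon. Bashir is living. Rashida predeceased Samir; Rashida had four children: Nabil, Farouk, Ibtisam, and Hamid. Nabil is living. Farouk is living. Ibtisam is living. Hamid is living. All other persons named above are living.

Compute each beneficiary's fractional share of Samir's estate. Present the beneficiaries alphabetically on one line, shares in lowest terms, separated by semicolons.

There is no surviving spouse, so the entire estate passes to Samir's descendants per stirpes.
The estate is divided into 3 equal shares of 1/3 among Dalia, Jamal, Rashida.
Dalia is living and takes 1/3.
Jamal predeceased; the 1/3 allotted to Jamal's branch passes to Jamal's issue by representation.
The 1/3 is divided into 4 equal shares of 1/12 among Layth, Widad, Tariq, Bashir.
Layth is living and takes 1/12.
Widad is living and takes 1/12.
Tariq predeceased; the 1/12 allotted to Tariq's branch passes to Tariq's issue by representation.
The 1/12 is divided into 3 equal shares of 1/36 among Fahad, Umar, Khalida.
Fahad is living and takes 1/36.
Umar predeceased; the 1/36 allotted to Umar's branch passes to Umar's issue by representation.
Maysoon is the sole taker at this level and receives the full 1/36.
Khalida is living and takes 1/36.
Bashir is living and takes 1/12.
Rashida predeceased; the 1/3 allotted to Rashida's branch passes to Rashida's issue by representation.
The 1/3 is divided into 4 equal shares of 1/12 among Nabil, Farouk, Ibtisam, Hamid.
Nabil is living and takes 1/12.
Farouk is living and takes 1/12.
Ibtisam is living and takes 1/12.
Hamid is living and takes 1/12.

Bashir 1/12; Dalia 1/3; Fahad 1/36; Farouk 1/12; Hamid 1/12; Ibtisam 1/12; Khalida 1/36; Layth 1/12; Maysoon 1/36; Nabil 1/12; Widad 1/12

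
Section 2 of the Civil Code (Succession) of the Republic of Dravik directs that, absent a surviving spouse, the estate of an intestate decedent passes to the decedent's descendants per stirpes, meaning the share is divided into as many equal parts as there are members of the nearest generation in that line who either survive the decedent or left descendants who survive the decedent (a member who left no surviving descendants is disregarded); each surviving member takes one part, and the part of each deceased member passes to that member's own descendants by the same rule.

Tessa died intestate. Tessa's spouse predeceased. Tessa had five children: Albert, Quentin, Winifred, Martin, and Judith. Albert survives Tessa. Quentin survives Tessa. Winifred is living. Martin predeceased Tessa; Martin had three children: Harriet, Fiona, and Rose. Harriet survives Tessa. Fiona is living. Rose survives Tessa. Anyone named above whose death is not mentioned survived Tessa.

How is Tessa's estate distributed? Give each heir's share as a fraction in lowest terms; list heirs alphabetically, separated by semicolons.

There is no surviving spouse, so the entire estate passes to Tessa's descendants per stirpes.
The estate is divided into 5 equal shares of 1/5 among Albert, Quentin, Winifred, Martin, Judith.
Albert is living and takes 1/5.
Quentin is living and takes 1/5.
Winifred is living and takes 1/5.
Martin predeceased; the 1/5 allotted to Martin's branch passes to Martin's issue by representation.
The 1/5 is divided into 3 equal shares of 1/15 among Harriet, Fiona, Rose.
Harriet is living and takes 1/15.
Fiona is living and takes 1/15.
Rose is living and takes 1/15.
Judith is living and takes 1/5.

Albert 1/5; Fiona 1/15; Harriet 1/15; Judith 1/5; Quentin 1/5; Rose 1/15; Winifred 1/5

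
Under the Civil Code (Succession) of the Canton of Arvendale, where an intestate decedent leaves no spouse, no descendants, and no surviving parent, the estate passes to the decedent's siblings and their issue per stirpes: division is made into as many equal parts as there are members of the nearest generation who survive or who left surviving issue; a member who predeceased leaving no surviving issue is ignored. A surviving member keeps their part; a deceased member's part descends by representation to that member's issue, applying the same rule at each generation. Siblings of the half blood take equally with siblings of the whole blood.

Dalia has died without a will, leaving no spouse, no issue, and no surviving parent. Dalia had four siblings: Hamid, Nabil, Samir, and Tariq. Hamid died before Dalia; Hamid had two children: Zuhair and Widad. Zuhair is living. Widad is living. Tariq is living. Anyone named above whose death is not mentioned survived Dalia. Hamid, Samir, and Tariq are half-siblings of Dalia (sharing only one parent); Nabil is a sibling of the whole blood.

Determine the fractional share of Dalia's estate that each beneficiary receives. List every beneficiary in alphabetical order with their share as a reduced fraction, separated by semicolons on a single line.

Nabil 1/4; Samir 1/4; Tariq 1/4; Widad 1/8; Zuhair 1/8

No spouse, descendants, or parent survives, so the estate passes to Dalia's siblings per stirpes.
Half-blood and whole-blood siblings take equally under the stated rule.
The estate is divided into 4 equal shares of 1/4 among Hamid, Nabil, Samir, Tariq.
Hamid predeceased; the 1/4 allotted to Hamid's branch passes to Hamid's issue by representation.
The 1/4 is divided into 2 equal shares of 1/8 among Zuhair, Widad.
Zuhair is living and takes 1/8.
Widad is living and takes 1/8.
Nabil is living and takes 1/4.
Samir is living and takes 1/4.
Tariq is living and takes 1/4.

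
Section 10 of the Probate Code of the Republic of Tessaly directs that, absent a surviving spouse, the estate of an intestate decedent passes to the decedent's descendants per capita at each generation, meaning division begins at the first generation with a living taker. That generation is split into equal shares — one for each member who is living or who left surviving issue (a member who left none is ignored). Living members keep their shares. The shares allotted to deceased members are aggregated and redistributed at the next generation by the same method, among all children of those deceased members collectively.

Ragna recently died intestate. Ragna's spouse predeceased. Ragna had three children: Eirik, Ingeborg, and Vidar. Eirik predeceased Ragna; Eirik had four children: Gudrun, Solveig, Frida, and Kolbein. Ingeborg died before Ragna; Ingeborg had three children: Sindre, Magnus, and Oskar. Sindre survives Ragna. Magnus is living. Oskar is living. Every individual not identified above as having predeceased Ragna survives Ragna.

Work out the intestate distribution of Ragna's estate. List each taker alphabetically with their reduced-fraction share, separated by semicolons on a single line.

There is no surviving spouse, so the entire estate passes to Ragna's descendants per capita at each generation.
At generation 1 (Eirik, Ingeborg, Vidar) there are 3 shares of (1)/3 = 1/3 each.
Living: Vidar — each takes 1/3.
Deceased: Eirik and Ingeborg. Their combined 2/3 is pooled and carried to generation 2.
At generation 2 (Gudrun, Solveig, Frida, Kolbein, Sindre, Magnus, Oskar) there are 7 shares of (2/3)/7 = 2/21 each.
Living: Gudrun, Solveig, Frida, Kolbein, Sindre, Magnus, and Oskar — each takes 2/21.

Frida 2/21; Gudrun 2/21; Kolbein 2/21; Magnus 2/21; Oskar 2/21; Sindre 2/21; Solveig 2/21; Vidar 1/3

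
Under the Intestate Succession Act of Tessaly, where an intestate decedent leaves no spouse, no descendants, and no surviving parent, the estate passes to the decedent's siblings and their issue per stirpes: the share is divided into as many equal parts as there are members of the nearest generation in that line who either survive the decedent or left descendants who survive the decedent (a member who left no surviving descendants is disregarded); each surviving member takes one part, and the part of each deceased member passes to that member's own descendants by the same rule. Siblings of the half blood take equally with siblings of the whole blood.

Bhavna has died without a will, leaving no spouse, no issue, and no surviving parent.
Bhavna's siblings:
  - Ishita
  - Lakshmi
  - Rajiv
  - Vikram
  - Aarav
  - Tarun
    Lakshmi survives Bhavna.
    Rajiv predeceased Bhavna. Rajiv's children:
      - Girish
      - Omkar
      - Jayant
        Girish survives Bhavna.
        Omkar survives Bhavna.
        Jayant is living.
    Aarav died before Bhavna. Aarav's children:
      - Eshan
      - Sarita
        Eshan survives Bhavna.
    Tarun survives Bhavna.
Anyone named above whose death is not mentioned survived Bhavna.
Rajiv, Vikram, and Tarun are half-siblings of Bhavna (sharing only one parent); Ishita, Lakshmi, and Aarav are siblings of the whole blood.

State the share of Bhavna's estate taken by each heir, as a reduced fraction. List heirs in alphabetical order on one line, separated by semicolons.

No spouse, descendants, or parent survives, so the estate passes to Bhavna's siblings per stirpes.
Half-blood and whole-blood siblings take equally under the stated rule.
The estate is divided into 6 equal shares of 1/6 among Ishita, Lakshmi, Rajiv, Vikram, Aarav, Tarun.
Ishita is living and takes 1/6.
Lakshmi is living and takes 1/6.
Rajiv predeceased; the 1/6 allotted to Rajiv's branch passes to Rajiv's issue by representation.
The 1/6 is divided into 3 equal shares of 1/18 among Girish, Omkar, Jayant.
Girish is living and takes 1/18.
Omkar is living and takes 1/18.
Jayant is living and takes 1/18.
Vikram is living and takes 1/6.
Aarav predeceased; the 1/6 allotted to Aarav's branch passes to Aarav's issue by representation.
The 1/6 is divided into 2 equal shares of 1/12 among Eshan, Sarita.
Eshan is living and takes 1/12.
Sarita is living and takes 1/12.
Tarun is living and takes 1/6.

Eshan 1/12; Girish 1/18; Ishita 1/6; Jayant 1/18; Lakshmi 1/6; Omkar 1/18; Sarita 1/12; Tarun 1/6; Vikram 1/6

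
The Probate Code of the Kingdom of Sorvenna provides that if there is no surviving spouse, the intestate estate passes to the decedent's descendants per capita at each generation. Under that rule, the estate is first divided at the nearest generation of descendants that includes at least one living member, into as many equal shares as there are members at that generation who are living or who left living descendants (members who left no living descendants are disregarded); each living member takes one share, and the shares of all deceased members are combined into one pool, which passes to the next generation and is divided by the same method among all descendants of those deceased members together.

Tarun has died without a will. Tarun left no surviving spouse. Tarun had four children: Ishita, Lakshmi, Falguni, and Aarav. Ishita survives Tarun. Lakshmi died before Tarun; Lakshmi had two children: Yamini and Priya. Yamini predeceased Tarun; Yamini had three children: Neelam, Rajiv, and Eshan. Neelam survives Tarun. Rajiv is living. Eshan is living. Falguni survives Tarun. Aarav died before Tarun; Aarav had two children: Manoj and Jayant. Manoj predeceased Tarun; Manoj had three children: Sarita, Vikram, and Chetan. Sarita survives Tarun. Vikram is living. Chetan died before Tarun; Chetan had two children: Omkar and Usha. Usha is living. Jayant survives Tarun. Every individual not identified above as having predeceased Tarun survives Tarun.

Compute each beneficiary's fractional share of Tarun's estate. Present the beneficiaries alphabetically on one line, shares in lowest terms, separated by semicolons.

There is no surviving spouse, so the entire estate passes to Tarun's descendants per capita at each generation.
At generation 1 (Ishita, Lakshmi, Falguni, Aarav) there are 4 shares of (1)/4 = 1/4 each.
Living: Ishita and Falguni — each takes 1/4.
Deceased: Lakshmi and Aarav. Their combined 1/2 is pooled and carried to generation 2.
At generation 2 (Yamini, Priya, Manoj, Jayant) there are 4 shares of (1/2)/4 = 1/8 each.
Living: Priya and Jayant — each takes 1/8.
Deceased: Yamini and Manoj. Their combined 1/4 is pooled and carried to generation 3.
At generation 3 (Neelam, Rajiv, Eshan, Sarita, Vikram, Chetan) there are 6 shares of (1/4)/6 = 1/24 each.
Living: Neelam, Rajiv, Eshan, Sarita, and Vikram — each takes 1/24.
Deceased: Chetan. That 1/24 share is carried to generation 4.
At generation 4 (Omkar, Usha) there are 2 shares of (1/24)/2 = 1/48 each.
Living: Omkar and Usha — each takes 1/48.

Eshan 1/24; Falguni 1/4; Ishita 1/4; Jayant 1/8; Neelam 1/24; Omkar 1/48; Priya 1/8; Rajiv 1/24; Sarita 1/24; Usha 1/48; Vikram 1/24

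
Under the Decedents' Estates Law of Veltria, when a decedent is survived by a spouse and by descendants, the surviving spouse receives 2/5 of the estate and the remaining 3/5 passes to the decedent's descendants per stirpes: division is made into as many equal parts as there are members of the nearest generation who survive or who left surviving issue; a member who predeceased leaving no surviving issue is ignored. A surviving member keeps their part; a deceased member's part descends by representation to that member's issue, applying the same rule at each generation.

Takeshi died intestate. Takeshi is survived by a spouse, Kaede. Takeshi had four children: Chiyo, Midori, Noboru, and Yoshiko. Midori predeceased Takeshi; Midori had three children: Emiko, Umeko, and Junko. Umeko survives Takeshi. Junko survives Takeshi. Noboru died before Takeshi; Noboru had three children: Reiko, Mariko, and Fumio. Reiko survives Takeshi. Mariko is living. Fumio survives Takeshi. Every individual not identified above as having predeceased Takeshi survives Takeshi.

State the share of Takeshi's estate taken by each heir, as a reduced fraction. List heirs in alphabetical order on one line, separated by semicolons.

Kaede, as surviving spouse, takes 2/5.
The remaining 3/5 passes to Takeshi's descendants per stirpes.
The 3/5 is divided into 4 equal shares of 3/20 among Chiyo, Midori, Noboru, Yoshiko.
Chiyo is living and takes 3/20.
Midori predeceased; the 3/20 allotted to Midori's branch passes to Midori's issue by representation.
The 3/20 is divided into 3 equal shares of 1/20 among Emiko, Umeko, Junko.
Emiko is living and takes 1/20.
Umeko is living and takes 1/20.
Junko is living and takes 1/20.
Noboru predeceased; the 3/20 allotted to Noboru's branch passes to Noboru's issue by representation.
The 3/20 is divided into 3 equal shares of 1/20 among Reiko, Mariko, Fumio.
Reiko is living and takes 1/20.
Mariko is living and takes 1/20.
Fumio is living and takes 1/20.
Yoshiko is living and takes 3/20.

Chiyo 3/20; Emiko 1/20; Fumio 1/20; Junko 1/20; Kaede 2/5; Mariko 1/20; Reiko 1/20; Umeko 1/20; Yoshiko 3/20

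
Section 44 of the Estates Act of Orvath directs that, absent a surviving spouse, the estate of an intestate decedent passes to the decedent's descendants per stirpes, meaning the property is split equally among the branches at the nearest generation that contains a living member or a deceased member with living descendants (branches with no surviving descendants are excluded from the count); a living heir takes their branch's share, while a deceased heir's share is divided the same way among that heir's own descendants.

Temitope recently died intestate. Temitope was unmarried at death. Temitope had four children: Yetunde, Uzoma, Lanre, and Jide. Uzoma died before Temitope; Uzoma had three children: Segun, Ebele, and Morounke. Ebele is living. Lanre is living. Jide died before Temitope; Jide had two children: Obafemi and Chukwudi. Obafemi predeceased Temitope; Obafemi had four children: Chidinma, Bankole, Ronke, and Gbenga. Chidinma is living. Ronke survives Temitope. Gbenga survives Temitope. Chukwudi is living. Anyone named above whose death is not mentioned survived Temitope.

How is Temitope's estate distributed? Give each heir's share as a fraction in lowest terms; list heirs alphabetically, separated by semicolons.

Bankole 1/32; Chidinma 1/32; Chukwudi 1/8; Ebele 1/12; Gbenga 1/32; Lanre 1/4; Morounke 1/12; Ronke 1/32; Segun 1/12; Yetunde 1/4

There is no surviving spouse, so the entire estate passes to Temitope's descendants per stirpes.
The estate is divided into 4 equal shares of 1/4 among Yetunde, Uzoma, Lanre, Jide.
Yetunde is living and takes 1/4.
Uzoma predeceased; the 1/4 allotted to Uzoma's branch passes to Uzoma's issue by representation.
The 1/4 is divided into 3 equal shares of 1/12 among Segun, Ebele, Morounke.
Segun is living and takes 1/12.
Ebele is living and takes 1/12.
Morounke is living and takes 1/12.
Lanre is living and takes 1/4.
Jide predeceased; the 1/4 allotted to Jide's branch passes to Jide's issue by representation.
The 1/4 is divided into 2 equal shares of 1/8 among Obafemi, Chukwudi.
Obafemi predeceased; the 1/8 allotted to Obafemi's branch passes to Obafemi's issue by representation.
The 1/8 is divided into 4 equal shares of 1/32 among Chidinma, Bankole, Ronke, Gbenga.
Chidinma is living and takes 1/32.
Bankole is living and takes 1/32.
Ronke is living and takes 1/32.
Gbenga is living and takes 1/32.
Chukwudi is living and takes 1/8.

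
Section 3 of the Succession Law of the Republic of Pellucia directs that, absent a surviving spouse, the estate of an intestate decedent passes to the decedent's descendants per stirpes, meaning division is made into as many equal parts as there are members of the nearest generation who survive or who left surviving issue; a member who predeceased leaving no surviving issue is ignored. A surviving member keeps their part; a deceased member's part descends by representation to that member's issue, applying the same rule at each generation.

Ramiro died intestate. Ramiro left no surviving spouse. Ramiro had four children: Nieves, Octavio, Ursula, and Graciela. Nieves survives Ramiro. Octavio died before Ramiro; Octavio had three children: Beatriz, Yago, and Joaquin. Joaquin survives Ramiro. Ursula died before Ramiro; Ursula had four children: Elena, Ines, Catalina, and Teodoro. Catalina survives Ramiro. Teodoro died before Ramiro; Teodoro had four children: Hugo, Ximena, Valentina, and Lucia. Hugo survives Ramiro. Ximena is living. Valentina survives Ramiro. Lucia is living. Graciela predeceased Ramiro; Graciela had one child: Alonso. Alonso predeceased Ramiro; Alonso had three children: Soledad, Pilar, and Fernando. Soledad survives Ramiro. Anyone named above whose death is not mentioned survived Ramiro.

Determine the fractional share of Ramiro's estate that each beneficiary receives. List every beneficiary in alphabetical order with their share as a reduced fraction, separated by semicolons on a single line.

Beatriz 1/12; Catalina 1/16; Elena 1/16; Fernando 1/12; Hugo 1/64; Ines 1/16; Joaquin 1/12; Lucia 1/64; Nieves 1/4; Pilar 1/12; Soledad 1/12; Valentina 1/64; Ximena 1/64; Yago 1/12

There is no surviving spouse, so the entire estate passes to Ramiro's descendants per stirpes.
The estate is divided into 4 equal shares of 1/4 among Nieves, Octavio, Ursula, Graciela.
Nieves is living and takes 1/4.
Octavio predeceased; the 1/4 allotted to Octavio's branch passes to Octavio's issue by representation.
The 1/4 is divided into 3 equal shares of 1/12 among Beatriz, Yago, Joaquin.
Beatriz is living and takes 1/12.
Yago is living and takes 1/12.
Joaquin is living and takes 1/12.
Ursula predeceased; the 1/4 allotted to Ursula's branch passes to Ursula's issue by representation.
The 1/4 is divided into 4 equal shares of 1/16 among Elena, Ines, Catalina, Teodoro.
Elena is living and takes 1/16.
Ines is living and takes 1/16.
Catalina is living and takes 1/16.
Teodoro predeceased; the 1/16 allotted to Teodoro's branch passes to Teodoro's issue by representation.
The 1/16 is divided into 4 equal shares of 1/64 among Hugo, Ximena, Valentina, Lucia.
Hugo is living and takes 1/64.
Ximena is living and takes 1/64.
Valentina is living and takes 1/64.
Lucia is living and takes 1/64.
Graciela predeceased; the 1/4 allotted to Graciela's branch passes to Graciela's issue by representation.
Alonso's line is the sole branch at this level, so the full 1/4 passes to Alonso's issue by representation.
The 1/4 is divided into 3 equal shares of 1/12 among Soledad, Pilar, Fernando.
Soledad is living and takes 1/12.
Pilar is living and takes 1/12.
Fernando is living and takes 1/12.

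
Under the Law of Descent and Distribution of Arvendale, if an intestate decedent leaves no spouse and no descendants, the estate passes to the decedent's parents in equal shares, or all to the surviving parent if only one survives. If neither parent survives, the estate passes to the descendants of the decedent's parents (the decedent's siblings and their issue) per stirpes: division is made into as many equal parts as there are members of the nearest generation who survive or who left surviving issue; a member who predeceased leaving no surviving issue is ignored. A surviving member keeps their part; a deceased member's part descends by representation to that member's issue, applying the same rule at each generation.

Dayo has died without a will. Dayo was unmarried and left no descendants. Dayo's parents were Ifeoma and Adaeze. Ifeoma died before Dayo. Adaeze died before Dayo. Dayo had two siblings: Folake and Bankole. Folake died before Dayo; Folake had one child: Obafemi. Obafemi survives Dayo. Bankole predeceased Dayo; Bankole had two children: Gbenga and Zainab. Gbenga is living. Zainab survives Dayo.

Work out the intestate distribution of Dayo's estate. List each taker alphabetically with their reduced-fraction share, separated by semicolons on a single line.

Neither parent survives and there are no descendants, so the estate passes to Dayo's siblings and their issue per stirpes.
The estate is divided into 2 equal shares of 1/2 among Folake, Bankole.
Folake predeceased; the 1/2 allotted to Folake's branch passes to Folake's issue by representation.
Obafemi is the sole taker at this level and receives the full 1/2.
Bankole predeceased; the 1/2 allotted to Bankole's branch passes to Bankole's issue by representation.
The 1/2 is divided into 2 equal shares of 1/4 among Gbenga, Zainab.
Gbenga is living and takes 1/4.
Zainab is living and takes 1/4.

Gbenga 1/4; Obafemi 1/2; Zainab 1/4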